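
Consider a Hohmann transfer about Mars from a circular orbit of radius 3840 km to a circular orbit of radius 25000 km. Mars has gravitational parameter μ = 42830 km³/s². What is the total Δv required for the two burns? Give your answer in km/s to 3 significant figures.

Δv = 1.69 km/s

Transfer-ellipse semi-major axis a_t = (r₁ + r₂)/2 = (3840 + 25000)/2 = 14420 km.
Circular speed at r₁: v₁ = √(μ/r₁) = √(42830/3840) = 3.3397 km/s.
On the transfer ellipse at r₁, vis-viva equation gives v_p = √[μ(2/r₁ − 1/a_t)] = 4.3974 km/s.
First burn Δv₁ = |v_p − v₁| = 1.0577 km/s.
Circular speed at r₂: v₂ = √(μ/r₂) = 1.30889 km/s.
Transfer-orbit speed at r₂: v_a = √[μ(2/r₂ − 1/a_t)] = 0.675440 km/s.
Second burn Δv₂ = |v₂ − v_a| = 0.63345 km/s.
Δv = Δv₁ + Δv₂ = 1.0577 + 0.63345 = 1.691 km/s.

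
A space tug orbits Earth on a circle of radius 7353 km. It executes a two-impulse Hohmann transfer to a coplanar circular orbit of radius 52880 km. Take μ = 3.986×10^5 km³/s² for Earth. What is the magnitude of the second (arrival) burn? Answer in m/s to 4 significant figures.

The Hohmann ellipse has a_t = (r₁ + r₂)/2 = 30116.5 km.
On the circular orbit at r = 52880 km, v_c = √(μ/r) = 2.746 km/s.
Vis-viva on the transfer ellipse at r = 52880 km gives v_t = √[μ(2/r − 1/a_t)] = 1.357 km/s.
Δv₂ = |v_t − v_c| = |1.357 − 2.746| = 1.389 km/s.

Δv₂ = 1389 m/s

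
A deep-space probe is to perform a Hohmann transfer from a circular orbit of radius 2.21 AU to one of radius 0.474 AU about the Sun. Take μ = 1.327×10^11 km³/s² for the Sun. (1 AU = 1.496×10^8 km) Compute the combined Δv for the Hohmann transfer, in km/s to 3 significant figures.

In km: r₁ = 2.21 × 1.496×10^8 = 3.30616×10^8 km; r₂ = 0.474 × 1.496×10^8 = 7.09104×10^7 km.
Semi-major axis of the transfer orbit: a_t = (3.30616×10^8 + 7.09104×10^7)/2 = 2.007632×10^8 km.
At r₁ the circular-orbit speed is v₁ = √(μ/r₁) = 20.0343 km/s.
Transfer-orbit speed at r₁ (vis-viva): v_a = √[μ(2/r₁ − 1/a_t)] = 11.9066 km/s.
First burn Δv₁ = |v_a − v₁| = 8.128 km/s.
Circular speed at r₂: v₂ = √(μ/r₂) = 43.26 km/s.
Transfer-orbit speed at r₂: v_p = √[μ(2/r₂ − 1/a_t)] = 55.51 km/s.
Second burn Δv₂ = |v₂ − v_p| = 12.25 km/s.
Δv = Δv₁ + Δv₂ = 8.128 + 12.25 = 20.38 km/s.

Δv = 20.4 km/s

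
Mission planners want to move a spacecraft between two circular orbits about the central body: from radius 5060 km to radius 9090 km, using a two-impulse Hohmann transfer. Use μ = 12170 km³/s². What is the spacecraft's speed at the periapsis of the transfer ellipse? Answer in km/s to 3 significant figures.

v = 1.76 km/s

Semi-major axis of the transfer orbit: a_t = (5060 + 9090)/2 = 7075 km.
At periapsis, r = 5060 km.
Vis-viva: v = √[μ(2/r − 1/a_t)] = √[12170 × (2/5060 − 1/7075)] = 1.758 km/s.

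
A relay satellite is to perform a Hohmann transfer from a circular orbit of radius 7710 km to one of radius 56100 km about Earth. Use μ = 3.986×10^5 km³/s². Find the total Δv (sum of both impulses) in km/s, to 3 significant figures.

Transfer-ellipse semi-major axis a_t = (r₁ + r₂)/2 = (7710 + 56100)/2 = 31905 km.
At r₁ the circular-orbit speed is v₁ = √(μ/r₁) = 7.190 km/s.
On the transfer ellipse at r₁, vis-viva equation gives v_p = √[μ(2/r₁ − 1/a_t)] = 9.534 km/s.
First burn Δv₁ = |v_p − v₁| = 2.344 km/s.
At r₂, v₂ = √(μ/r₂) = 2.6656 km/s.
Transfer-orbit speed at r₂: v_a = √[μ(2/r₂ − 1/a_t)] = 1.3103 km/s.
Second burn Δv₂ = |v₂ − v_a| = 1.355 km/s.
Δv = Δv₁ + Δv₂ = 2.344 + 1.355 = 3.699 km/s.

Δv = 3.70 km/s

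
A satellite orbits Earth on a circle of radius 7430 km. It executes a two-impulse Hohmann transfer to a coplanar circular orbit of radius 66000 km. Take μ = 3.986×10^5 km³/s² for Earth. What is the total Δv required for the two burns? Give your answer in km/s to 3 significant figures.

Δv = 3.85 km/s

The Hohmann ellipse has a_t = (r₁ + r₂)/2 = 36715 km.
Circular speed at r₁: v₁ = √(μ/r₁) = √(3.986×10^5/7430) = 7.324 km/s.
On the transfer ellipse at r₁, vis-viva gives v_p = √[μ(2/r₁ − 1/a_t)] = 9.820 km/s.
First burn Δv₁ = |v_p − v₁| = 2.496 km/s.
Circular speed at r₂: v₂ = √(μ/r₂) = 2.458 km/s.
Transfer-orbit speed at r₂: v_a = √[μ(2/r₂ − 1/a_t)] = 1.106 km/s.
Second burn Δv₂ = |v₂ − v_a| = 1.352 km/s.
Δv = Δv₁ + Δv₂ = 2.496 + 1.352 = 3.848 km/s.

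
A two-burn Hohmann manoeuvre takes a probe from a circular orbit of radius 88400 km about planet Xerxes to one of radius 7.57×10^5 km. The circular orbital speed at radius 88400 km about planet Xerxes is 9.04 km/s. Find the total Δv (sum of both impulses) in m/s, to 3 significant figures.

From the circular-orbit relation v² = μ/r at r = 88400 km: μ = v²r = (9.04)² × 88400 = 7.22419×10^6 km³/s².
Transfer-ellipse semi-major axis a_t = (r₁ + r₂)/2 = (88400 + 7.570×10^5)/2 = 4.227×10^5 km.
Circular speed at r₁: v₁ = √(μ/r₁) = √(7.22419×10^6/88400) = 9.0400 km/s.
On the transfer ellipse at r₁, v² = μ(2/r − 1/a) gives v_p = √[μ(2/r₁ − 1/a_t)] = 12.098 km/s.
First burn Δv₁ = |v_p − v₁| = 3.058 km/s.
At r₂, v₂ = √(μ/r₂) = 3.089 km/s.
Transfer-orbit speed at r₂: v_a = √[μ(2/r₂ − 1/a_t)] = 1.413 km/s.
Second burn Δv₂ = |v₂ − v_a| = 1.676 km/s.
Total Δv = Δv₁ + Δv₂ = 4.734 km/s.

Δv = 4730 m/s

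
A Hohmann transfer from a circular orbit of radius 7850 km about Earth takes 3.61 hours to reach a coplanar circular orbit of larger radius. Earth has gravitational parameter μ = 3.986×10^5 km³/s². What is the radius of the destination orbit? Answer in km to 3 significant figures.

r₂ = 30100 km

Transfer time t = 3.61 hours = 12996 s, and t = π√(a_t³/μ).
So a_t = (μ t²/π²)^(1/3) = (3.986×10^5 × (12996)² / π²)^(1/3) = 18965 km.
Since a_t = (r₁ + r₂)/2, r₂ = 2a_t − r₁ = 2×18965 − 7850 = 30080 km.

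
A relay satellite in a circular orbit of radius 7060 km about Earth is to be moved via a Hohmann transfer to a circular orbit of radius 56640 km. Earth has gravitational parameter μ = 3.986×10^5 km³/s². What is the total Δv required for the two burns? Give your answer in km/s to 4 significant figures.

Semi-major axis of the transfer orbit: a_t = (7060 + 56640)/2 = 31850 km.
Circular speed at r₁: v₁ = √(μ/r₁) = √(3.986×10^5/7060) = 7.514 km/s.
On the transfer ellipse at r₁, vis-viva equation gives v_p = √[μ(2/r₁ − 1/a_t)] = 10.02 km/s.
First burn Δv₁ = |v_p − v₁| = 2.506 km/s.
At r₂, v₂ = √(μ/r₂) = 2.653 km/s.
Transfer-orbit speed at r₂: v_a = √[μ(2/r₂ − 1/a_t)] = 1.249 km/s.
Second burn Δv₂ = |v₂ − v_a| = 1.404 km/s.
Δv = Δv₁ + Δv₂ = 2.506 + 1.404 = 3.910 km/s.

Δv = 3.910 km/s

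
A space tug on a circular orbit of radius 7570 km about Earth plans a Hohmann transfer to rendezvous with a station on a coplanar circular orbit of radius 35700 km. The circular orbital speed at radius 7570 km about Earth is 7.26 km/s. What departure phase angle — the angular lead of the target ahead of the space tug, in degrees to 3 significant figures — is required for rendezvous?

φ = 95.1°

From the circular-orbit relation v² = μ/r at r = 7570 km: μ = v²r = (7.26)² × 7570 = 3.98997×10^5 km³/s².
The Hohmann ellipse has a_t = (r₁ + r₂)/2 = 21635 km.
The half-period of the transfer ellipse is t = π√(a_t³/μ) = 15827 s.
The target's mean motion on its circular orbit is ω₂ = √(μ/r₂³) = 9.3644×10^-5 rad/s.
Angle swept by the target during transfer: ω₂·t = 1.4821 rad = 84.92°.
The space tug traverses 180° on the transfer ellipse, so the target must lead by 180° − 84.92° = 95.1°.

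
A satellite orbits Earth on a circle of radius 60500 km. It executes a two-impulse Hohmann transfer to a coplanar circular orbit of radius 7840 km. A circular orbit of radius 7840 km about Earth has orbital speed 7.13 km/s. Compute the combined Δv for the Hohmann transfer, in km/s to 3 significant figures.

From the circular-orbit relation v² = μ/r at r = 7840 km: μ = v²r = (7.13)² × 7840 = 3.98561×10^5 km³/s².
Transfer-ellipse semi-major axis a_t = (r₁ + r₂)/2 = (60500 + 7840)/2 = 34170 km.
At r₁ the circular-orbit speed is v₁ = √(μ/r₁) = 2.566669 km/s.
Transfer-orbit speed at r₁ (v² = μ(2/r − 1/a)): v_a = √[μ(2/r₁ − 1/a_t)] = 1.229435 km/s.
First burn Δv₁ = |v_a − v₁| = 1.33723 km/s.
Circular speed at r₂: v₂ = √(μ/r₂) = 7.13000 km/s.
Transfer-orbit speed at r₂: v_p = √[μ(2/r₂ − 1/a_t)] = 9.48735 km/s.
Second burn Δv₂ = |v₂ − v_p| = 2.35735 km/s.
Δv = Δv₁ + Δv₂ = 1.33723 + 2.35735 = 3.695 km/s.

Δv = 3.69 km/s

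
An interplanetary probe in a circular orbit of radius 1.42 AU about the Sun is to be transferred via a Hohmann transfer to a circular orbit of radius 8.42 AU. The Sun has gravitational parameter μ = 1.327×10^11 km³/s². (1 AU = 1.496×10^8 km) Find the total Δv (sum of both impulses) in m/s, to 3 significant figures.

Δv = 12500 m/s

In km: r₁ = 1.42 × 1.496×10^8 = 2.12432×10^8 km; r₂ = 8.42 × 1.496×10^8 = 1.259632×10^9 km.
The Hohmann ellipse has a_t = (r₁ + r₂)/2 = 7.36032×10^8 km.
At r₁ the circular-orbit speed is v₁ = √(μ/r₁) = 24.993 km/s.
Transfer-orbit speed at r₁ (vis-viva): v_p = √[μ(2/r₁ − 1/a_t)] = 32.696 km/s.
First burn Δv₁ = |v_p − v₁| = 7.703 km/s.
Circular speed at r₂: v₂ = √(μ/r₂) = 10.264 km/s.
Transfer-orbit speed at r₂: v_a = √[μ(2/r₂ − 1/a_t)] = 5.5141 km/s.
Second burn Δv₂ = |v₂ − v_a| = 4.750 km/s.
Total Δv = Δv₁ + Δv₂ = 12.45 km/s.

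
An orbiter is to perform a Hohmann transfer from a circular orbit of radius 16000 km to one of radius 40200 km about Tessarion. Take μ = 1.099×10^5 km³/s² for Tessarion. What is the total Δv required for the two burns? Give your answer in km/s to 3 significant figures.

Δv = 0.920 km/s

Transfer-ellipse semi-major axis a_t = (r₁ + r₂)/2 = (16000 + 40200)/2 = 28100 km.
At r₁ the circular-orbit speed is v₁ = √(μ/r₁) = 2.6208 km/s.
Transfer-orbit speed at r₁ (vis-viva): v_p = √[μ(2/r₁ − 1/a_t)] = 3.1347 km/s.
First burn Δv₁ = |v_p − v₁| = 0.5139 km/s.
At r₂, v₂ = √(μ/r₂) = 1.6534 km/s.
Transfer-orbit speed at r₂: v_a = √[μ(2/r₂ − 1/a_t)] = 1.2476 km/s.
Second burn Δv₂ = |v₂ − v_a| = 0.4058 km/s.
Total Δv = Δv₁ + Δv₂ = 0.9197 km/s.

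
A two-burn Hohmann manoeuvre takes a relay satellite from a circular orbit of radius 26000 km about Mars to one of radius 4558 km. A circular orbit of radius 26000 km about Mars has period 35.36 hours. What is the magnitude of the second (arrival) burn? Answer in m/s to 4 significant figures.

From Kepler's third law T² = 4π²r³/μ at r = 26000 km, T = 35.36 hours = 35.36 × 3600 s = 1.27296×10^5 s: μ = 4π²r³/T² = 42820.4 km³/s².
Transfer-ellipse semi-major axis a_t = (r₁ + r₂)/2 = (26000 + 4558)/2 = 15279 km.
On the circular orbit at r = 4558 km, v_c = √(μ/r) = 3.06505 km/s.
Vis-viva on the transfer ellipse at r = 4558 km gives v_t = √[μ(2/r − 1/a_t)] = 3.99832 km/s.
Δv₂ = |v_t − v_c| = |3.99832 − 3.06505| = 0.9333 km/s.

Δv₂ = 933.3 m/s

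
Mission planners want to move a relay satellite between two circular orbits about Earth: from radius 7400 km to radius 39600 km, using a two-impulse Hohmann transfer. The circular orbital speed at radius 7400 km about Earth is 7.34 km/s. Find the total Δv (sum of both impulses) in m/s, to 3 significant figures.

Δv = 3580 m/s

From the circular-orbit relation v² = μ/r at r = 7400 km: μ = v²r = (7.34)² × 7400 = 3.98679×10^5 km³/s².
The Hohmann ellipse has a_t = (r₁ + r₂)/2 = 23500 km.
At r₁ the circular-orbit speed is v₁ = √(μ/r₁) = 7.3400 km/s.
Transfer-orbit speed at r₁ (v² = μ(2/r − 1/a)): v_p = √[μ(2/r₁ − 1/a_t)] = 9.5282 km/s.
First burn Δv₁ = |v_p − v₁| = 2.1882 km/s.
At r₂, v₂ = √(μ/r₂) = 3.17296 km/s.
Transfer-orbit speed at r₂: v_a = √[μ(2/r₂ − 1/a_t)] = 1.78052 km/s.
Second burn Δv₂ = |v₂ − v_a| = 1.3924 km/s.
Total Δv = Δv₁ + Δv₂ = 3.581 km/s.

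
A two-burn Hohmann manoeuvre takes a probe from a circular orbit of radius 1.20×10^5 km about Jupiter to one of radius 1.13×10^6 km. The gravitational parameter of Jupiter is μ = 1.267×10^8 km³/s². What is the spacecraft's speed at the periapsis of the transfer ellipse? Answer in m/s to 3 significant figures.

Semi-major axis of the transfer orbit: a_t = (1.200×10^5 + 1.130×10^6)/2 = 6.250×10^5 km.
At periapsis, r = 1.200×10^5 km.
Vis-viva: v = √[μ(2/r − 1/a_t)] = √[1.267×10^8 × (2/1.200×10^5 − 1/6.250×10^5)] = 43.69 km/s.

v = 43700 m/s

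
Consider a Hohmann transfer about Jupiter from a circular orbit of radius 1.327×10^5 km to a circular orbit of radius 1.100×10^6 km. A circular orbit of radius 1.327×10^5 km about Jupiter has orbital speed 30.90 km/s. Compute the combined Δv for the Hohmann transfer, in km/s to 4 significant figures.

From the circular-orbit relation v² = μ/r at r = 1.327×10^5 km: μ = v²r = (30.90)² × 1.327×10^5 = 1.26703×10^8 km³/s².
Transfer-ellipse semi-major axis a_t = (r₁ + r₂)/2 = (1.327×10^5 + 1.100×10^6)/2 = 6.1635×10^5 km.
Circular speed at r₁: v₁ = √(μ/r₁) = √(1.26703×10^8/1.327×10^5) = 30.90 km/s.
On the transfer ellipse at r₁, vis-viva equation gives v_p = √[μ(2/r₁ − 1/a_t)] = 41.28 km/s.
First burn Δv₁ = |v_p − v₁| = 10.38 km/s.
At r₂, v₂ = √(μ/r₂) = 10.7324 km/s.
Transfer-orbit speed at r₂: v_a = √[μ(2/r₂ − 1/a_t)] = 4.97989 km/s.
Second burn Δv₂ = |v₂ − v_a| = 5.753 km/s.
Total Δv = Δv₁ + Δv₂ = 16.13 km/s.

Δv = 16.13 km/s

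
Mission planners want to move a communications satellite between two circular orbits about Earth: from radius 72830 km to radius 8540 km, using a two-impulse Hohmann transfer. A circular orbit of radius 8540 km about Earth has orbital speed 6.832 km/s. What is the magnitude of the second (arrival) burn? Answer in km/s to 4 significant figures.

Δv₂ = 2.309 km/s

From the circular-orbit relation v² = μ/r at r = 8540 km: μ = v²r = (6.832)² × 8540 = 3.98615×10^5 km³/s².
Semi-major axis of the transfer orbit: a_t = (72830 + 8540)/2 = 40685 km.
Circular speed at r = 8540 km: v_c = √(μ/r) = 6.832 km/s.
Transfer-orbit speed at the same r (vis-viva, a = a_t): v_t = √[μ(2/r − 1/a_t)] = 9.141 km/s.
Δv₂ = |v_t − v_c| = |9.141 − 6.832| = 2.309 km/s.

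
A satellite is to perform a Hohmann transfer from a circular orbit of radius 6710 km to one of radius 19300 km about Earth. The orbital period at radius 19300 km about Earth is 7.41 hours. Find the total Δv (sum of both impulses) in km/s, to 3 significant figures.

From Kepler's third law T² = 4π²r³/μ at r = 19300 km, T = 7.41 hours = 7.41 × 3600 s = 26676 s: μ = 4π²r³/T² = 3.98832×10^5 km³/s².
Transfer-ellipse semi-major axis a_t = (r₁ + r₂)/2 = (6710 + 19300)/2 = 13005 km.
Circular speed at r₁: v₁ = √(μ/r₁) = √(3.98832×10^5/6710) = 7.710 km/s.
Transfer-orbit speed at r₁ (vis-viva equation): v_p = √[μ(2/r₁ − 1/a_t)] = 9.392 km/s.
First burn Δv₁ = |v_p − v₁| = 1.682 km/s.
At r₂, v₂ = √(μ/r₂) = 4.546 km/s.
Transfer-orbit speed at r₂: v_a = √[μ(2/r₂ − 1/a_t)] = 3.265 km/s.
Second burn Δv₂ = |v₂ − v_a| = 1.281 km/s.
Δv = Δv₁ + Δv₂ = 1.682 + 1.281 = 2.963 km/s.

Δv = 2.96 km/s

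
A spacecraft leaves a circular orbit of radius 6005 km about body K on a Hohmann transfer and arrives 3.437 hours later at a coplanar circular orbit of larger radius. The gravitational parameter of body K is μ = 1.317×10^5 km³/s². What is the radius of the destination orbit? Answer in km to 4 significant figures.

r₂ = 19370 km

Transfer time t = 3.437 hours = 12373.2 s, and t = π√(a_t³/μ).
So a_t = (μ t²/π²)^(1/3) = (1.317×10^5 × (12373.2)² / π²)^(1/3) = 12689 km.
Since a_t = (r₁ + r₂)/2, r₂ = 2a_t − r₁ = 2×12689 − 6005 = 19373 km.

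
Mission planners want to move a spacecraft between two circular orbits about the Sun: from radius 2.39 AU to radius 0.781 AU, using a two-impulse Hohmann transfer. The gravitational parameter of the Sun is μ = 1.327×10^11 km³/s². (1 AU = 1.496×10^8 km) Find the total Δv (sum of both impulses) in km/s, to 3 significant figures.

In km: r₁ = 2.39 × 1.496×10^8 = 3.57544×10^8 km; r₂ = 0.781 × 1.496×10^8 = 1.168376×10^8 km.
The Hohmann ellipse has a_t = (r₁ + r₂)/2 = 2.371908×10^8 km.
Circular speed at r₁: v₁ = √(μ/r₁) = √(1.327×10^11/3.57544×10^8) = 19.265 km/s.
Transfer-orbit speed at r₁ (vis-viva equation): v_a = √[μ(2/r₁ − 1/a_t)] = 13.521 km/s.
First burn Δv₁ = |v_a − v₁| = 5.744 km/s.
Circular speed at r₂: v₂ = √(μ/r₂) = 33.701 km/s.
Transfer-orbit speed at r₂: v_p = √[μ(2/r₂ − 1/a_t)] = 41.377 km/s.
Second burn Δv₂ = |v₂ − v_p| = 7.676 km/s.
Δv = Δv₁ + Δv₂ = 5.744 + 7.676 = 13.42 km/s.

Δv = 13.4 km/s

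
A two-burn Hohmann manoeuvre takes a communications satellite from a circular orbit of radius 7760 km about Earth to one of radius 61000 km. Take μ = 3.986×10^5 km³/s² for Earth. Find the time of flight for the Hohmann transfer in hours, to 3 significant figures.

Semi-major axis of the transfer orbit: a_t = (7760 + 61000)/2 = 34380 km.
Half the transfer-orbit period gives t = π√(a_t³/μ) = 31720 s.
Converting: 31720 s ÷ 3600 s/hour = 8.81 hours.

t = 8.81 hours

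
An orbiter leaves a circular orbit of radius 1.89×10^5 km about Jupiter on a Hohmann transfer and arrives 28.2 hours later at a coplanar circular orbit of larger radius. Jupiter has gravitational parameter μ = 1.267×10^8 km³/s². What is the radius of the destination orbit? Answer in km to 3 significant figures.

r₂ = 8.30×10^5 km

Transfer time t = 28.2 hours = 1.0152×10^5 s, and t = π√(a_t³/μ).
So a_t = (μ t²/π²)^(1/3) = (1.267×10^8 × (1.0152×10^5)² / π²)^(1/3) = 5.0956×10^5 km.
Since a_t = (r₁ + r₂)/2, r₂ = 2a_t − r₁ = 2×5.0956×10^5 − 1.890×10^5 = 8.3012×10^5 km.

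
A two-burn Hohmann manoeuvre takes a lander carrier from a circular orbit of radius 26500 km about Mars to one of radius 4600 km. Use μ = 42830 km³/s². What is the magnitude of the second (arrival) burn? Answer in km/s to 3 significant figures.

Δv₂ = 0.932 km/s

Semi-major axis of the transfer orbit: a_t = (26500 + 4600)/2 = 15550 km.
On the circular orbit at r = 4600 km, v_c = √(μ/r) = 3.051 km/s.
Vis-viva on the transfer ellipse at r = 4600 km gives v_t = √[μ(2/r − 1/a_t)] = 3.983 km/s.
Δv₂ = |v_t − v_c| = |3.983 − 3.051| = 0.9320 km/s.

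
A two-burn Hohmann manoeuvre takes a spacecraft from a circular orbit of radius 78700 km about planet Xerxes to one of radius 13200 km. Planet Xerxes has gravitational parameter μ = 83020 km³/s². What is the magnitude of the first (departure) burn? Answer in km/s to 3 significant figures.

Δv₁ = 0.477 km/s

The Hohmann ellipse has a_t = (r₁ + r₂)/2 = 45950 km.
Circular speed at r = 78700 km: v_c = √(μ/r) = 1.0271 km/s.
Transfer-orbit speed at the same r (vis-viva, a = a_t): v_t = √[μ(2/r − 1/a_t)] = 0.55049 km/s.
Δv₁ = |v_t − v_c| = |0.55049 − 1.0271| = 0.4766 km/s.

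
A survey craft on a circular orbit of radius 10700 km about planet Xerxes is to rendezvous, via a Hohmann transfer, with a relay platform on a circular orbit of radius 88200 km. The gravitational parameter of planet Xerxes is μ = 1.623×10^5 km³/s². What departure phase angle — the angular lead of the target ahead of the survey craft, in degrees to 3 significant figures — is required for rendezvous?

φ = 104°

Semi-major axis of the transfer orbit: a_t = (10700 + 88200)/2 = 49450 km.
The half-period of the transfer ellipse is t = π√(a_t³/μ) = 85751 s.
The target's mean motion on its circular orbit is ω₂ = √(μ/r₂³) = 1.5380×10^-5 rad/s.
Angle swept by the target during transfer: ω₂·t = 1.31885 rad = 75.56°.
Arrival is 180° from departure on the ellipse, so φ = 180° − 75.56° = 104°.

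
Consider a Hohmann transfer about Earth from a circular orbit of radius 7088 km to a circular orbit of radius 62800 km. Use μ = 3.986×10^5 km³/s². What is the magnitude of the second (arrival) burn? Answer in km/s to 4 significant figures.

Δv₂ = 1.385 km/s

Transfer-ellipse semi-major axis a_t = (r₁ + r₂)/2 = (7088 + 62800)/2 = 34944 km.
On the circular orbit at r = 62800 km, v_c = √(μ/r) = 2.5194 km/s.
Transfer-orbit speed at the same r (vis-viva, a = a_t): v_t = √[μ(2/r − 1/a_t)] = 1.1347 km/s.
Δv₂ = |v_t − v_c| = |1.1347 − 2.5194| = 1.385 km/s.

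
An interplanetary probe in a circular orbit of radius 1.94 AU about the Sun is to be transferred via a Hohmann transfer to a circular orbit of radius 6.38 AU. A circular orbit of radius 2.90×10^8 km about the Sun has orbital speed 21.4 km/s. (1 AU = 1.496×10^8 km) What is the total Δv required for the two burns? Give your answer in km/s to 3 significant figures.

Δv = 8.84 km/s

From the circular-orbit relation v² = μ/r at r = 2.90×10^8 km: μ = v²r = (21.4)² × 2.90×10^8 = 1.32808×10^11 km³/s².
In km: r₁ = 1.94 × 1.496×10^8 = 2.90224×10^8 km; r₂ = 6.38 × 1.496×10^8 = 9.54448×10^8 km.
Transfer-ellipse semi-major axis a_t = (r₁ + r₂)/2 = (2.90224×10^8 + 9.54448×10^8)/2 = 6.22336×10^8 km.
At r₁ the circular-orbit speed is v₁ = √(μ/r₁) = 21.39 km/s.
Transfer-orbit speed at r₁ (v² = μ(2/r − 1/a)): v_p = √[μ(2/r₁ − 1/a_t)] = 26.49 km/s.
First burn Δv₁ = |v_p − v₁| = 5.100 km/s.
Circular speed at r₂: v₂ = √(μ/r₂) = 11.7961 km/s.
Transfer-orbit speed at r₂: v_a = √[μ(2/r₂ − 1/a_t)] = 8.05547 km/s.
Second burn Δv₂ = |v₂ − v_a| = 3.741 km/s.
Δv = Δv₁ + Δv₂ = 5.100 + 3.741 = 8.841 km/s.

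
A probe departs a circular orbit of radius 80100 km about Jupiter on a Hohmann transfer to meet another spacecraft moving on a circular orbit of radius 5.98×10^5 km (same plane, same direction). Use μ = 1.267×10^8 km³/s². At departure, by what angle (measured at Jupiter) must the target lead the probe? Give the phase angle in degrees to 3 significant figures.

Semi-major axis of the transfer orbit: a_t = (80100 + 5.980×10^5)/2 = 3.3905×10^5 km.
The half-period of the transfer ellipse is t = π√(a_t³/μ) = 55101 s.
The target's mean motion on its circular orbit is ω₂ = √(μ/r₂³) = 2.4341×10^-5 rad/s.
Angle swept by the target during transfer: ω₂·t = 1.3412 rad = 76.85°.
The probe traverses 180° on the transfer ellipse, so the target must lead by 180° − 76.85° = 103°.

φ = 103°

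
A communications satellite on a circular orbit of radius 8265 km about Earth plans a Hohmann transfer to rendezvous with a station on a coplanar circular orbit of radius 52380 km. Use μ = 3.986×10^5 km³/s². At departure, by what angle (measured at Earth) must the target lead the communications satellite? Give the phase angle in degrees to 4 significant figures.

φ = 100.7°

The Hohmann ellipse has a_t = (r₁ + r₂)/2 = 30322.5 km.
Transfer time t = π√(a_t³/μ) = 26274 s.
Target angular speed ω₂ = √(μ/r₂³) = 5.2665×10^-5 rad/s.
Angle swept by the target during transfer: ω₂·t = 1.3837 rad = 79.28°.
Arrival is 180° from departure on the ellipse, so φ = 180° − 79.28° = 100.7°.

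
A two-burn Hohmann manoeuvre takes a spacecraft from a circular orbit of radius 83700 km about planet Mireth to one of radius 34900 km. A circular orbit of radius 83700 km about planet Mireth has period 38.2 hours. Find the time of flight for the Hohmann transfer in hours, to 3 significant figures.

t = 11.4 hours

From Kepler's third law T² = 4π²r³/μ at r = 83700 km, T = 38.2 hours = 38.2 × 3600 s = 1.3752×10^5 s: μ = 4π²r³/T² = 1.22406×10^6 km³/s².
The Hohmann ellipse has a_t = (r₁ + r₂)/2 = 59300 km.
By Kepler's third law the transfer-orbit period is T = 2π√(a_t³/μ), so t = T/2 = 41000 s.
Converting: 41000 s ÷ 3600 s/hour = 11.4 hours.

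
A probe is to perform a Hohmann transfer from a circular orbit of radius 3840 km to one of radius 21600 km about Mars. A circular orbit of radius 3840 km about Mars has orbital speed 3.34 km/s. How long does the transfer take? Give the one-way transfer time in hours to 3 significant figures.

From the circular-orbit relation v² = μ/r at r = 3840 km: μ = v²r = (3.34)² × 3840 = 42837.5 km³/s².
The Hohmann ellipse has a_t = (r₁ + r₂)/2 = 12720 km.
Transfer time t = π√(a_t³/μ) = π√((12720)³ / 42837.5) = 21780 s.
Converting: 21780 s ÷ 3600 s/hour = 6.05 hours.

t = 6.05 hours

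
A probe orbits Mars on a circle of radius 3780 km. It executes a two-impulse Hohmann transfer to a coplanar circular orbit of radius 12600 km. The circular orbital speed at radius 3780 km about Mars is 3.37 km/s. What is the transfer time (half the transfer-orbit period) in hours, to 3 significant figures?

From the circular-orbit relation v² = μ/r at r = 3780 km: μ = v²r = (3.37)² × 3780 = 42929.1 km³/s².
The Hohmann ellipse has a_t = (r₁ + r₂)/2 = 8190 km.
By Kepler's third law the transfer-orbit period is T = 2π√(a_t³/μ), so t = T/2 = 11240 s.
Converting: 11240 s ÷ 3600 s/hour = 3.12 hours.

t = 3.12 hours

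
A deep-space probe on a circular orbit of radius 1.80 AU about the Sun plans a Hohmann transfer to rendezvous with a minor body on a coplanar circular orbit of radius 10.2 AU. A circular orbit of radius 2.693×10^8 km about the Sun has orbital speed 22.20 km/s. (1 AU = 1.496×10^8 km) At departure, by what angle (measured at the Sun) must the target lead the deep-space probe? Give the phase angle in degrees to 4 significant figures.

From the circular-orbit relation v² = μ/r at r = 2.693×10^8 km: μ = v²r = (22.20)² × 2.693×10^8 = 1.32722×10^11 km³/s².
In km: r₁ = 1.80 × 1.496×10^8 = 2.6928×10^8 km; r₂ = 10.2 × 1.496×10^8 = 1.52592×10^9 km.
Transfer-ellipse semi-major axis a_t = (r₁ + r₂)/2 = (2.6928×10^8 + 1.52592×10^9)/2 = 8.976×10^8 km.
The half-period of the transfer ellipse is t = π√(a_t³/μ) = 2.3190×10^8 s.
The target's mean motion on its circular orbit is ω₂ = √(μ/r₂³) = 6.1119×10^-9 rad/s.
Angle swept by the target during transfer: ω₂·t = 1.4173 rad = 81.21°.
Arrival is 180° from departure on the ellipse, so φ = 180° − 81.21° = 98.79°.

φ = 98.79°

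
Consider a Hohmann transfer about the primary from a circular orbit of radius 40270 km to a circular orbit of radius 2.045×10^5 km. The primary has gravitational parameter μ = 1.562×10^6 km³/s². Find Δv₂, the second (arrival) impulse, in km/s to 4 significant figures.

Δv₂ = 1.178 km/s

Semi-major axis of the transfer orbit: a_t = (40270 + 2.045×10^5)/2 = 1.22385×10^5 km.
On the circular orbit at r = 2.045×10^5 km, v_c = √(μ/r) = 2.7637 km/s.
Vis-viva on the transfer ellipse at r = 2.045×10^5 km gives v_t = √[μ(2/r − 1/a_t)] = 1.5853 km/s.
Δv₂ = |v_t − v_c| = |1.5853 − 2.7637| = 1.178 km/s.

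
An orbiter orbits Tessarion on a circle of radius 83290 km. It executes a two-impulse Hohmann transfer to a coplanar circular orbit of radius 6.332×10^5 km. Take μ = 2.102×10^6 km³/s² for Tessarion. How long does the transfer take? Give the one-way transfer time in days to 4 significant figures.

t = 5.378 days

Transfer-ellipse semi-major axis a_t = (r₁ + r₂)/2 = (83290 + 6.332×10^5)/2 = 3.58245×10^5 km.
Half the transfer-orbit period gives t = π√(a_t³/μ) = 4.6463×10^5 s.
Converting: 4.6463×10^5 s ÷ 86400 s/day = 5.378 days.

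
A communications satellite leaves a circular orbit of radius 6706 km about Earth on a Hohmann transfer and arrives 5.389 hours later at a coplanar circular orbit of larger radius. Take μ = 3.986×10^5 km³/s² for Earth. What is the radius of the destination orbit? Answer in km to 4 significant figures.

r₂ = 42840 km

Transfer time t = 5.389 hours = 19400.4 s, and t = π√(a_t³/μ).
So a_t = (μ t²/π²)^(1/3) = (3.986×10^5 × (19400.4)² / π²)^(1/3) = 24772 km.
Since a_t = (r₁ + r₂)/2, r₂ = 2a_t − r₁ = 2×24772 − 6706 = 42838 km.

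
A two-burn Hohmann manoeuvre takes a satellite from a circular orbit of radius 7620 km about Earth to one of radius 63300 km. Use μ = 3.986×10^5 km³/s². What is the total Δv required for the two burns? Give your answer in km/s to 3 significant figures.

The Hohmann ellipse has a_t = (r₁ + r₂)/2 = 35460 km.
Circular speed at r₁: v₁ = √(μ/r₁) = √(3.986×10^5/7620) = 7.2325 km/s.
On the transfer ellipse at r₁, v² = μ(2/r − 1/a) gives v_p = √[μ(2/r₁ − 1/a_t)] = 9.6633 km/s.
First burn Δv₁ = |v_p − v₁| = 2.431 km/s.
Circular speed at r₂: v₂ = √(μ/r₂) = 2.509 km/s.
Transfer-orbit speed at r₂: v_a = √[μ(2/r₂ − 1/a_t)] = 1.163 km/s.
Second burn Δv₂ = |v₂ − v_a| = 1.346 km/s.
Total Δv = Δv₁ + Δv₂ = 3.777 km/s.

Δv = 3.78 km/s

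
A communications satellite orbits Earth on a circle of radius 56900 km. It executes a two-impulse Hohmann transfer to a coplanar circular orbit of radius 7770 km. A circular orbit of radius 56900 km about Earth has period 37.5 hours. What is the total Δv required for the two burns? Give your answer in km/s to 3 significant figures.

Δv = 3.69 km/s

From Kepler's third law T² = 4π²r³/μ at r = 56900 km, T = 37.5 hours = 37.5 × 3600 s = 1.350×10^5 s: μ = 4π²r³/T² = 3.99052×10^5 km³/s².
The Hohmann ellipse has a_t = (r₁ + r₂)/2 = 32335 km.
At r₁ the circular-orbit speed is v₁ = √(μ/r₁) = 2.648 km/s.
On the transfer ellipse at r₁, vis-viva gives v_a = √[μ(2/r₁ − 1/a_t)] = 1.298 km/s.
First burn Δv₁ = |v_a − v₁| = 1.350 km/s.
At r₂, v₂ = √(μ/r₂) = 7.1664 km/s.
Transfer-orbit speed at r₂: v_p = √[μ(2/r₂ − 1/a_t)] = 9.5066 km/s.
Second burn Δv₂ = |v₂ − v_p| = 2.340 km/s.
Δv = Δv₁ + Δv₂ = 1.350 + 2.340 = 3.690 km/s.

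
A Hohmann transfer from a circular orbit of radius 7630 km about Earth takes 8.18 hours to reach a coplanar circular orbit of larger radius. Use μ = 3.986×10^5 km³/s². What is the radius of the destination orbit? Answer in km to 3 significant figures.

Transfer time t = 8.18 hours = 29448 s, and t = π√(a_t³/μ).
So a_t = (μ t²/π²)^(1/3) = (3.986×10^5 × (29448)² / π²)^(1/3) = 32718 km.
Since a_t = (r₁ + r₂)/2, r₂ = 2a_t − r₁ = 2×32718 − 7630 = 57806 km.

r₂ = 57800 km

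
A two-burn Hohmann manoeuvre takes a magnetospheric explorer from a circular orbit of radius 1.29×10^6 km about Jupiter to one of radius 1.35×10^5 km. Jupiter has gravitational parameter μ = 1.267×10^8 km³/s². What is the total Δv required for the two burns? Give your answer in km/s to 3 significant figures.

Semi-major axis of the transfer orbit: a_t = (1.290×10^6 + 1.350×10^5)/2 = 7.125×10^5 km.
Circular speed at r₁: v₁ = √(μ/r₁) = √(1.267×10^8/1.290×10^6) = 9.9105 km/s.
Transfer-orbit speed at r₁ (vis-viva equation): v_a = √[μ(2/r₁ − 1/a_t)] = 4.3139 km/s.
First burn Δv₁ = |v_a − v₁| = 5.5966 km/s.
At r₂, v₂ = √(μ/r₂) = 30.6352 km/s.
Transfer-orbit speed at r₂: v_p = √[μ(2/r₂ − 1/a_t)] = 41.2215 km/s.
Second burn Δv₂ = |v₂ − v_p| = 10.586 km/s.
Δv = Δv₁ + Δv₂ = 5.5966 + 10.586 = 16.18 km/s.

Δv = 16.2 km/s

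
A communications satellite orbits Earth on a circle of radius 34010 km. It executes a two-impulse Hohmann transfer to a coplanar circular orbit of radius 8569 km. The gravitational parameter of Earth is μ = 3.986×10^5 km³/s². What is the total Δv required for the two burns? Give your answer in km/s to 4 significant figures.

Semi-major axis of the transfer orbit: a_t = (34010 + 8569)/2 = 21289.5 km.
At r₁ the circular-orbit speed is v₁ = √(μ/r₁) = 3.4235 km/s.
Transfer-orbit speed at r₁ (v² = μ(2/r − 1/a)): v_a = √[μ(2/r₁ − 1/a_t)] = 2.1719 km/s.
First burn Δv₁ = |v_a − v₁| = 1.252 km/s.
At r₂, v₂ = √(μ/r₂) = 6.820 km/s.
Transfer-orbit speed at r₂: v_p = √[μ(2/r₂ − 1/a_t)] = 8.620 km/s.
Second burn Δv₂ = |v₂ − v_p| = 1.800 km/s.
Total Δv = Δv₁ + Δv₂ = 3.052 km/s.

Δv = 3.052 km/s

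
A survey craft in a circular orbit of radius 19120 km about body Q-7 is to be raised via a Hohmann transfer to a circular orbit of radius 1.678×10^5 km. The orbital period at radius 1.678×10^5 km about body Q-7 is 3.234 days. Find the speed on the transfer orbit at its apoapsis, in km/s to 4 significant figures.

From Kepler's third law T² = 4π²r³/μ at r = 1.678×10^5 km, T = 3.234 days = 3.234 × 86400 s = 2.794176×10^5 s: μ = 4π²r³/T² = 2.38907×10^6 km³/s².
Semi-major axis of the transfer orbit: a_t = (19120 + 1.678×10^5)/2 = 93460 km.
The apoapsis of the transfer ellipse is at r = 1.678×10^5 km.
From the vis-viva equation, v = √[μ(2/r − 1/a_t)] = 1.707 km/s.

v = 1.707 km/s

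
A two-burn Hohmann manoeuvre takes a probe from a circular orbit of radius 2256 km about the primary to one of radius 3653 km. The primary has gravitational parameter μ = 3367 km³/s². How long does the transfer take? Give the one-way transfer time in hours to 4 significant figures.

The Hohmann ellipse has a_t = (r₁ + r₂)/2 = 2954.5 km.
Half the transfer-orbit period gives t = π√(a_t³/μ) = 8695 s.
Converting: 8695 s ÷ 3600 s/hour = 2.415 hours.

t = 2.415 hours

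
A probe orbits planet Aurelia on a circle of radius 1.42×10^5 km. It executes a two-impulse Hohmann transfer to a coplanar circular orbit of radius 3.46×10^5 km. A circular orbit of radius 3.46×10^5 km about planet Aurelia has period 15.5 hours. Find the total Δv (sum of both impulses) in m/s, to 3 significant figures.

From Kepler's third law T² = 4π²r³/μ at r = 3.46×10^5 km, T = 15.5 hours = 15.5 × 3600 s = 55800 s: μ = 4π²r³/T² = 5.25194×10^8 km³/s².
Semi-major axis of the transfer orbit: a_t = (1.420×10^5 + 3.460×10^5)/2 = 2.440×10^5 km.
Circular speed at r₁: v₁ = √(μ/r₁) = √(5.25194×10^8/1.420×10^5) = 60.82 km/s.
Transfer-orbit speed at r₁ (vis-viva equation): v_p = √[μ(2/r₁ − 1/a_t)] = 72.42 km/s.
First burn Δv₁ = |v_p − v₁| = 11.60 km/s.
At r₂, v₂ = √(μ/r₂) = 38.9603 km/s.
Transfer-orbit speed at r₂: v_a = √[μ(2/r₂ − 1/a_t)] = 29.7215 km/s.
Second burn Δv₂ = |v₂ − v_a| = 9.239 km/s.
Total Δv = Δv₁ + Δv₂ = 20.84 km/s.

Δv = 20800 m/s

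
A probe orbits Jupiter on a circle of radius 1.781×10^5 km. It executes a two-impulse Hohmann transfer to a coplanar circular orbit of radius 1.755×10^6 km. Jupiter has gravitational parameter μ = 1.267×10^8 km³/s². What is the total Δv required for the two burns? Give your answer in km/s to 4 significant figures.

Δv = 14.12 km/s

Transfer-ellipse semi-major axis a_t = (r₁ + r₂)/2 = (1.781×10^5 + 1.755×10^6)/2 = 9.6655×10^5 km.
At r₁ the circular-orbit speed is v₁ = √(μ/r₁) = 26.672 km/s.
Transfer-orbit speed at r₁ (vis-viva equation): v_p = √[μ(2/r₁ − 1/a_t)] = 35.940 km/s.
First burn Δv₁ = |v_p − v₁| = 9.268 km/s.
Circular speed at r₂: v₂ = √(μ/r₂) = 8.4967 km/s.
Transfer-orbit speed at r₂: v_a = √[μ(2/r₂ − 1/a_t)] = 3.6473 km/s.
Second burn Δv₂ = |v₂ − v_a| = 4.849 km/s.
Δv = Δv₁ + Δv₂ = 9.268 + 4.849 = 14.12 km/s.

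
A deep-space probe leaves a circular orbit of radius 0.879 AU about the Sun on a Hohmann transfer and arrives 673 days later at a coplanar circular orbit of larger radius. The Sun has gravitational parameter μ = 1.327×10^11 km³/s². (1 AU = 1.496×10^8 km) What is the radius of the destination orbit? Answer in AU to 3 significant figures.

r₂ = 3.89 AU

In km: r₁ = 0.879 × 1.496×10^8 = 1.314984×10^8 km.
Transfer time t = 673 days = 5.81472×10^7 s, and t = π√(a_t³/μ).
So a_t = (μ t²/π²)^(1/3) = (1.327×10^11 × (5.81472×10^7)² / π²)^(1/3) = 3.5690×10^8 km.
Since a_t = (r₁ + r₂)/2, r₂ = 2a_t − r₁ = 2×3.5690×10^8 − 1.314984×10^8 = 5.823016×10^8 km.
In AU: r₂ = 5.823016×10^8 / 1.496×10^8 = 3.89 AU.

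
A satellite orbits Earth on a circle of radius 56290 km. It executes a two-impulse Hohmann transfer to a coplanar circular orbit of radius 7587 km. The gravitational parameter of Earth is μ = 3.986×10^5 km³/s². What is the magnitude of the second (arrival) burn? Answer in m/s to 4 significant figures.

Δv₂ = 2374 m/s

Semi-major axis of the transfer orbit: a_t = (56290 + 7587)/2 = 31938.5 km.
On the circular orbit at r = 7587 km, v_c = √(μ/r) = 7.2483 km/s.
Transfer-orbit speed at the same r (vis-viva, a = a_t): v_t = √[μ(2/r − 1/a_t)] = 9.6226 km/s.
Δv₂ = |v_t − v_c| = |9.6226 − 7.2483| = 2.374 km/s.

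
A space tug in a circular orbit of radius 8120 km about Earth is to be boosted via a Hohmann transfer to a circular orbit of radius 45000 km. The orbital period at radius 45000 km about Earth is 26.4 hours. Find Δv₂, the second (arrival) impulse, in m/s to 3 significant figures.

From Kepler's third law T² = 4π²r³/μ at r = 45000 km, T = 26.4 hours = 26.4 × 3600 s = 95040 s: μ = 4π²r³/T² = 3.98276×10^5 km³/s².
The Hohmann ellipse has a_t = (r₁ + r₂)/2 = 26560 km.
On the circular orbit at r = 45000 km, v_c = √(μ/r) = 2.975 km/s.
Transfer-orbit speed at the same r (vis-viva, a = a_t): v_t = √[μ(2/r − 1/a_t)] = 1.645 km/s.
Δv₂ = |v_t − v_c| = |1.645 − 2.975| = 1.330 km/s.

Δv₂ = 1330 m/s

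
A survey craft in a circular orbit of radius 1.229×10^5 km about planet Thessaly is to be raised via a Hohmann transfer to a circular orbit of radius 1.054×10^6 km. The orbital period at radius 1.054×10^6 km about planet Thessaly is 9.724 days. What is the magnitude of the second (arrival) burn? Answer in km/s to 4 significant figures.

From Kepler's third law T² = 4π²r³/μ at r = 1.054×10^6 km, T = 9.724 days = 9.724 × 86400 s = 8.401536×10^5 s: μ = 4π²r³/T² = 6.54884×10^7 km³/s².
Semi-major axis of the transfer orbit: a_t = (1.229×10^5 + 1.054×10^6)/2 = 5.8845×10^5 km.
On the circular orbit at r = 1.054×10^6 km, v_c = √(μ/r) = 7.882 km/s.
Vis-viva on the transfer ellipse at r = 1.054×10^6 km gives v_t = √[μ(2/r − 1/a_t)] = 3.602 km/s.
Δv₂ = |v_t − v_c| = |3.602 − 7.882| = 4.280 km/s.

Δv₂ = 4.280 km/s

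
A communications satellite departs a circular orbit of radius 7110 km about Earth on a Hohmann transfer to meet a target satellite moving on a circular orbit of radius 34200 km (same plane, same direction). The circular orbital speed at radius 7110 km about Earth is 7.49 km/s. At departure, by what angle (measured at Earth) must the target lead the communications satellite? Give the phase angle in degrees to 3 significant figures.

From the circular-orbit relation v² = μ/r at r = 7110 km: μ = v²r = (7.49)² × 7110 = 3.98872×10^5 km³/s².
Transfer-ellipse semi-major axis a_t = (r₁ + r₂)/2 = (7110 + 34200)/2 = 20655 km.
Transfer time t = π√(a_t³/μ) = 14766 s.
The target's mean motion on its circular orbit is ω₂ = √(μ/r₂³) = 9.9857×10^-5 rad/s.
Angle swept by the target during transfer: ω₂·t = 1.4745 rad = 84.48°.
Arrival is 180° from departure on the ellipse, so φ = 180° − 84.48° = 95.5°.

φ = 95.5°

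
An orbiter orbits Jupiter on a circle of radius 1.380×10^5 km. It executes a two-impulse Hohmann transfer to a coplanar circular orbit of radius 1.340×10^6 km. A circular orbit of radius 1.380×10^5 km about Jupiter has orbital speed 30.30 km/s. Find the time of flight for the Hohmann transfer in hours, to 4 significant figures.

t = 49.25 hours

From the circular-orbit relation v² = μ/r at r = 1.380×10^5 km: μ = v²r = (30.30)² × 1.380×10^5 = 1.26696×10^8 km³/s².
Semi-major axis of the transfer orbit: a_t = (1.380×10^5 + 1.340×10^6)/2 = 7.390×10^5 km.
By Kepler's third law the transfer-orbit period is T = 2π√(a_t³/μ), so t = T/2 = 1.773×10^5 s.
Converting: 1.773×10^5 s ÷ 3600 s/hour = 49.25 hours.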